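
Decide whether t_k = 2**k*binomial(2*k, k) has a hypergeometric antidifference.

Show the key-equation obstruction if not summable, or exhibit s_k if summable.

r(k) = 4*(2*k + 1)/(k + 1) after simplifying.
So A=8*k + 4 and B=k + 1, with C=1.
Key eq: (8*k + 4)·f(k+1) = (k)·f(k) + (1).
deg f ≤ -1 (via 1,1,0).
Negative degree bound (-1): no f exists, t_k not Gosper-summable.

No — key equation has no polynomial f.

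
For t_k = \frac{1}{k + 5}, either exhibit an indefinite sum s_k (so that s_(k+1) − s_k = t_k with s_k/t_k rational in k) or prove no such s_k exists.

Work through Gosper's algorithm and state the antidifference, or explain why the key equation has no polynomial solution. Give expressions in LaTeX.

Compute t_(k+1)/t_k: get (k + 5)/(k + 6).
Take A(k)=k + 5, B(k)=k + 6, C(k)=1.
Solve (k + 5)·f(k+1) − (k + 5)·f(k) = 1.
Degrees (1,1,0) ⇒ d ≤ 0.
Put f(k) = c0: A·f(k+1) − B(k−1)·f(k) − C = -1; need -1 = 0 — inconsistent ⇒ no f, not summable.

none — t_k is not Gosper-summable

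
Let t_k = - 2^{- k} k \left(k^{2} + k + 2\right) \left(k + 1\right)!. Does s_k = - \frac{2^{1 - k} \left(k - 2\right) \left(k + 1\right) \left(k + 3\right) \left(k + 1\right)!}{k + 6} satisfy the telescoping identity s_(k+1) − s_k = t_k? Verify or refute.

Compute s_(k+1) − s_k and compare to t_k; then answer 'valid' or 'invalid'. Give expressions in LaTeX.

Invalid: residual \frac{3 \cdot 2^{- k} \left(k^{4} + 7 k^{3} + 6 k^{2} + 14 k + 4\right) \left(k + 1\right)!}{\left(k + 6\right) \left(k + 7\right)} ≠ 0.

s_(k+1) = -(k - 1)*(k + 2)*(k + 4)*factorial(k + 2)/(2**k*(k + 7))
s_(k+1) − s_k = -(k**5 + 11*k**4 + 36*k**3 + 50*k**2 + 42*k - 12)*factorial(k + 1)/(2**k*(k + 6)*(k + 7))
(s_(k+1) − s_k) − t_k = 3*(k**4 + 7*k**3 + 6*k**2 + 14*k + 4)*factorial(k + 1)/(2**k*(k + 6)*(k + 7))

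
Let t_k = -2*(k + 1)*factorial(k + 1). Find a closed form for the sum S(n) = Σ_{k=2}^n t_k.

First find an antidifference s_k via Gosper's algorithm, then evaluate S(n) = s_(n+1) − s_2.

Step 1: r(k) = (k + 2)**2/(k + 1).
A = k + 2, B = 1, C = k + 1.
Set up (k + 2)·f(k+1) − (1)·f(k) − (k + 1) = 0.
Bound: deg f ≤ 0.
A polynomial solution: f(k) = 1.
R(k) = B(k−1)·f(k)/C(k) = 1/(k + 1); s_k = R·t_k = -2*factorial(k + 1).
Verify: -2*(k + 1)*factorial(k + 1) matches t_k.
Σ_(k=2)^n t_k = s_(n+1) − s_(2) = (-2*factorial(n + 2)) − (-12), i.e. 12 - 2*factorial(n + 2).

S(n) = 12 - 2*factorial(n + 2)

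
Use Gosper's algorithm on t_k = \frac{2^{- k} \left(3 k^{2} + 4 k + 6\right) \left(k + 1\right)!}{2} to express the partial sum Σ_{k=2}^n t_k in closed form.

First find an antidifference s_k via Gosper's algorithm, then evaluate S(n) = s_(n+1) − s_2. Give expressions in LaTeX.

S(n) = 2^{- n - 1} \left(- 21 \cdot 2^{n} + 3 n^{3} n! + 13 n^{2} n! + 18 n n! + 8 n!\right)

Compute t_(k+1)/t_k: get (k + 2)*(4*k + 3*(k + 1)**2 + 10)/(2*(3*k**2 + 4*k + 6)).
So A=k/2 + 1 and B=1, with C=k**2 + 4*k/3 + 2.
Key eq: (k/2 + 1)·f(k+1) = (1)·f(k) + (k**2 + 4*k/3 + 2).
d = 1 from the (1,0,2) case.
Match coefficients ⇒ f(k) = 2*(3*k + 1)/3.
Certificate R = B(k−1)f/C = 2*(3*k + 1)/(3*k**2 + 4*k + 6) gives s_k = (3*k + 1)*factorial(k + 1)/2**k.
Check: Δs_k = (3*k**2 + 4*k + 6)*factorial(k + 1)/(2*2**k). ✓
s_(n+1) = 2**(-n - 1)*(3*n + 4)*factorial(n + 2) and s_(2) = 21/2, so S(n) = 2**(-n - 1)*(-21*2**n + 3*n**3*factorial(n) + 13*n**2*factorial(n) + 18*n*factorial(n) + 8*factorial(n)).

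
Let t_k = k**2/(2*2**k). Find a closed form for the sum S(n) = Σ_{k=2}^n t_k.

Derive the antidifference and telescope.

The ratio is (k + 1)**2/(2*k**2).
Take A(k)=1/2, B(k)=1, C(k)=k**2.
Solve (1/2)·f(k+1) − (1)·f(k) = k**2.
Bound: deg f ≤ 2.
Solving with deg f ≤ 2: f(k) = -2*(k**2 + 2*k + 3).
R(k) = B(k−1)·f(k)/C(k) = -2*(k**2 + 2*k + 3)/k**2; s_k = R·t_k = (-k**2 - 2*k - 3)/2**k.
s_(k+1) − s_k = k**2/(2*2**k) = t_k.
s_(n+1) = 2**(-n - 1)*(-n**2 - 4*n - 6) and s_(2) = -11/4, so S(n) = 2**(-n - 2)*(11*2**n - 2*n**2 - 8*n - 12).

S(n) = 2**(-n - 2)*(11*2**n - 2*n**2 - 8*n - 12)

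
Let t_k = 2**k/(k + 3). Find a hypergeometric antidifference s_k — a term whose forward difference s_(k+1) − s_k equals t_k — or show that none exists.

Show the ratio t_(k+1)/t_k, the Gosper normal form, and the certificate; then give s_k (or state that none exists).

none — t_k is not Gosper-summable

t_(k+1)/t_k = 2*(k + 3)/(k + 4).
Gosper form: A/B · C(k+1)/C(k) with A=2*k + 6, B=k + 4, C=1.
Key eq: (2*k + 6)·f(k+1) = (k + 3)·f(k) + (1).
Bound: deg f ≤ -1.
d = -1 < 0 ⇒ no nonzero polynomial f; not summable.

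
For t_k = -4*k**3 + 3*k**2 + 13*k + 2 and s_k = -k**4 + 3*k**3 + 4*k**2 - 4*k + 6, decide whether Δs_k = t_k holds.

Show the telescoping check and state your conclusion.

Valid: the claim telescopes to t_k.

s_(k+1) = -k**4 - k**3 + 7*k**2 + 9*k + 8
s_(k+1) − s_k = -4*k**3 + 3*k**2 + 13*k + 2
(s_(k+1) − s_k) − t_k = 0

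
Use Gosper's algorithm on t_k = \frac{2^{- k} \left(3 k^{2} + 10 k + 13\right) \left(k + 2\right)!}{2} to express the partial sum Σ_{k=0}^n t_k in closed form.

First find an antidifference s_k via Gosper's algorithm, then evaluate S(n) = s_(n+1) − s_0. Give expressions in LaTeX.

S(n) = -8 + \frac{3 \cdot 2^{- n} n \left(n + 3\right)!}{2} + \frac{7 \cdot 2^{- n} \left(n + 3\right)!}{2}

Step 1: r(k) = (k + 3)*(10*k + 3*(k + 1)**2 + 23)/(2*(3*k**2 + 10*k + 13)).
Take A(k)=k/2 + 3/2, B(k)=1, C(k)=k**2 + 10*k/3 + 13/3.
Key eq: (k/2 + 3/2)·f(k+1) = (1)·f(k) + (k**2 + 10*k/3 + 13/3).
d = 1 from the (1,0,2) case.
Solve for f: f(k) = 2*(3*k + 4)/3 (degree 1 ≤ 1).
Get s_k = R·t_k = (3*k + 4)*factorial(k + 2)/2**k with R(k) = B(k−1)f(k)/C(k) = 2*(3*k + 4)/(3*k**2 + 10*k + 13).
s_(k+1) − s_k = (3*k**2 + 10*k + 13)*factorial(k + 2)/(2*2**k) = t_k.
s_(n+1) = 2**(-n - 1)*(3*n + 7)*factorial(n + 3) and s_(0) = 8, so S(n) = -8 + 3*n*factorial(n + 3)/(2*2**n) + 7*factorial(n + 3)/(2*2**n).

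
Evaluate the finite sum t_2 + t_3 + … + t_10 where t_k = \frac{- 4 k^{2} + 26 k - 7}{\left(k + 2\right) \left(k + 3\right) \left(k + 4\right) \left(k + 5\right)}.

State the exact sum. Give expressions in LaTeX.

r(k) = -(k + 2)*(26*k - 4*(k + 1)**2 + 19)/((k + 6)*(4*k**2 - 26*k + 7)) after simplifying.
Take A(k)=k + 2, B(k)=k + 6, C(k)=k**2 - 13*k/2 + 7/4.
Solve (k + 2)·f(k+1) − (k + 5)·f(k) = k**2 - 13*k/2 + 7/4.
d = 3 from the (1,1,2) case.
Match coefficients ⇒ f(k) = k*(k**2 - 23*k + 50)/32.
Certificate R = B(k−1)f/C = k*(k + 5)*(k**2 - 23*k + 50)/(8*(4*k**2 - 26*k + 7)) gives s_k = k*(-k**2 + 23*k - 50)/(8*(k + 2)*(k + 3)*(k + 4)).
Verify: (-4*k**2 + 26*k - 7)/(k**4 + 14*k**3 + 71*k**2 + 154*k + 120) matches t_k.
Evaluate s at k=11 and k=2: 451/10920 and -1/60; difference 211/3640.

Σ = 211/3640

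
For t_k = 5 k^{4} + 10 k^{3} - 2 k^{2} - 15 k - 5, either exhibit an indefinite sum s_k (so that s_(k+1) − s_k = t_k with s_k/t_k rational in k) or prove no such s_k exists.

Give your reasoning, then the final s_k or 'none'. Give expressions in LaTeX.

s_k = k \left(k^{4} - 4 k^{2} - 4 k + 2\right)

Compute t_(k+1)/t_k: get (5*k**4 + 30*k**3 + 58*k**2 + 31*k - 7)/(5*k**4 + 10*k**3 - 2*k**2 - 15*k - 5).
Normal form (A,B,C) = (1, 1, k**4 + 2*k**3 - 2*k**2/5 - 3*k - 1).
Solve (1)·f(k+1) − (1)·f(k) = k**4 + 2*k**3 - 2*k**2/5 - 3*k - 1.
Degrees (0,0,4) ⇒ d ≤ 5.
Coefficient equations give f(k) = k*(k**4 - 4*k**2 - 4*k + 2)/5.
R(k) = B(k−1)·f(k)/C(k) = k*(k**4 - 4*k**2 - 4*k + 2)/(5*k**4 + 10*k**3 - 2*k**2 - 15*k - 5); s_k = R·t_k = k*(k**4 - 4*k**2 - 4*k + 2).
Δs = 5*k**4 + 10*k**3 - 2*k**2 - 15*k - 5, as required.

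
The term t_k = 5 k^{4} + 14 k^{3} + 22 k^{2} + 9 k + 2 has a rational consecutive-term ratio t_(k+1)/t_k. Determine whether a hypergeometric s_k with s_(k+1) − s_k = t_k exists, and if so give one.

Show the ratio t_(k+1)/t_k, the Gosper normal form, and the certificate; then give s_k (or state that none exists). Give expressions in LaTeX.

s_k = k \left(k^{4} + k^{3} + 2 k^{2} - 3 k + 1\right)

Step 1: r(k) = (5*k**4 + 34*k**3 + 94*k**2 + 115*k + 52)/(5*k**4 + 14*k**3 + 22*k**2 + 9*k + 2).
Take A(k)=1, B(k)=1, C(k)=k**4 + 14*k**3/5 + 22*k**2/5 + 9*k/5 + 2/5.
f must satisfy (1)·f(k+1) − (1)·f(k) = k**4 + 14*k**3/5 + 22*k**2/5 + 9*k/5 + 2/5.
deg f ≤ 5 (via 0,0,4).
Coefficient equations give f(k) = k*(k**4 + k**3 + 2*k**2 - 3*k + 1)/5.
Get s_k = R·t_k = k*(k**4 + k**3 + 2*k**2 - 3*k + 1) with R(k) = B(k−1)f(k)/C(k) = k*(k**4 + k**3 + 2*k**2 - 3*k + 1)/(5*k**4 + 14*k**3 + 22*k**2 + 9*k + 2).
Δs = 5*k**4 + 14*k**3 + 22*k**2 + 9*k + 2, as required.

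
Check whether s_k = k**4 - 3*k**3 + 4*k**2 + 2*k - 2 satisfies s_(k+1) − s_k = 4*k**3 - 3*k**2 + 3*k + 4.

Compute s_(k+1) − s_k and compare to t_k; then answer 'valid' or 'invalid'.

valid (s_(k+1) − s_k reduces to t_k)

s_(k+1) = k**4 + k**3 + k**2 + 5*k + 2
s_(k+1) − s_k = 4*k**3 - 3*k**2 + 3*k + 4
(s_(k+1) − s_k) − t_k = 0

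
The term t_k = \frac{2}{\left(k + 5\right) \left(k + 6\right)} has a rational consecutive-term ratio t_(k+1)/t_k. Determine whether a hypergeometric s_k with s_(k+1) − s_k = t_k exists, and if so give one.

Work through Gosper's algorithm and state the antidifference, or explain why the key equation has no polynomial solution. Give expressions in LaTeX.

s_k = \frac{2 k}{5 \left(k + 5\right)}

Step 1: r(k) = (k + 5)/(k + 7).
So A=k + 5 and B=k + 7, with C=1.
f must satisfy (k + 5)·f(k+1) − (k + 6)·f(k) = 1.
deg f ≤ 1 (via 1,1,0).
Solving with deg f ≤ 1: f(k) = k/5.
Certificate R = B(k−1)f/C = k*(k + 6)/5 gives s_k = 2*k/(5*(k + 5)).
Check: Δs_k = 2/(k**2 + 11*k + 30). ✓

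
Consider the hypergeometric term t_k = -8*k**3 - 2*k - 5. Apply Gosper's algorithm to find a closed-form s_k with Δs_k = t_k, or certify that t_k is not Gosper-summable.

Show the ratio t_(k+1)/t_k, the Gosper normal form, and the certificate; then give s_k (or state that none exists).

Ratio r(k) = (2*k + 8*(k + 1)**3 + 7)/(8*k**3 + 2*k + 5).
So A=1 and B=1, with C=k**3 + k/4 + 5/8.
Solve (1)·f(k+1) − (1)·f(k) = k**3 + k/4 + 5/8.
deg f ≤ 4 (via 0,0,3).
Coefficient equations give f(k) = k*(2*k**3 - 4*k**2 + 3*k + 4)/8.
Get s_k = R·t_k = k*(-2*k**3 + 4*k**2 - 3*k - 4) with R(k) = B(k−1)f(k)/C(k) = k*(2*k**3 - 4*k**2 + 3*k + 4)/(8*k**3 + 2*k + 5).
Verify: -8*k**3 - 2*k - 5 matches t_k.

s_k = k*(-2*k**3 + 4*k**2 - 3*k - 4)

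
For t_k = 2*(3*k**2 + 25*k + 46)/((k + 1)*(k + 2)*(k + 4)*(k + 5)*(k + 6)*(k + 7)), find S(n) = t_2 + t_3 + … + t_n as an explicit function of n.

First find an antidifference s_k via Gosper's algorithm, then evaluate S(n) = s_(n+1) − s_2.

The ratio is (k + 1)*(k + 4)*(25*k + 3*(k + 1)**2 + 71)/((k + 3)*(k + 8)*(3*k**2 + 25*k + 46)).
Take A(k)=k + 1, B(k)=k + 8, C(k)=k**3 + 34*k**2/3 + 121*k/3 + 46.
f must satisfy (k + 1)·f(k+1) − (k + 7)·f(k) = k**3 + 34*k**2/3 + 121*k/3 + 46.
Degrees (1,1,3) ⇒ d ≤ 6.
Coefficient equations give f(k) = k*(k + 2)*(k + 3)*(k + 5)*(k**2 + 11*k + 34)/72.
Then R = B(k−1)f/C = k*(k + 2)*(k + 5)*(k + 7)*(k**2 + 11*k + 34)/(24*(3*k**2 + 25*k + 46)), so s_k = R(k)·t_k = k*(k**2 + 11*k + 34)/(12*(k**3 + 11*k**2 + 34*k + 24)).
Δs = 2*(3*k**2 + 25*k + 46)/(k**6 + 25*k**5 + 247*k**4 + 1219*k**3 + 3112*k**2 + 3796*k + 1680), as required.
Telescope: S(n) = s_(n+1) − s_(2) = (n**3 + 14*n**2 + 59*n + 46)/(12*(n**3 + 14*n**2 + 59*n + 70)) − (5/72) = (n**3 + 14*n**2 + 59*n - 74)/(72*(n**3 + 14*n**2 + 59*n + 70)).

S(n) = (n**3 + 14*n**2 + 59*n - 74)/(72*(n**3 + 14*n**2 + 59*n + 70))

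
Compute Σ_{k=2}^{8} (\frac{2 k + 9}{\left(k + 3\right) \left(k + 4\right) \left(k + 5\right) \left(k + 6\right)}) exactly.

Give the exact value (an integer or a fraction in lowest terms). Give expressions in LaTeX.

The ratio is (k + 3)*(2*k + 11)/((k + 7)*(2*k + 9)).
Factor: A=k + 3; B=k + 7; C=k + 9/2.
Solve (k + 3)·f(k+1) − (k + 6)·f(k) = k + 9/2.
Bound: deg f ≤ 3.
Solving with deg f ≤ 3: f(k) = k*(k + 4)*(k + 8)/30.
So s_k = (B(k−1)f/C)·t_k = (k*(k + 4)*(k + 6)*(k + 8)/(15*(2*k + 9)))·t_k = k*(k + 8)/(15*(k**2 + 8*k + 15)).
Δs = (2*k + 9)/(k**4 + 18*k**3 + 119*k**2 + 342*k + 360), as required.
Evaluate s at k=9 and k=2: 17/280 and 4/105; difference 19/840.

Σ = 19/840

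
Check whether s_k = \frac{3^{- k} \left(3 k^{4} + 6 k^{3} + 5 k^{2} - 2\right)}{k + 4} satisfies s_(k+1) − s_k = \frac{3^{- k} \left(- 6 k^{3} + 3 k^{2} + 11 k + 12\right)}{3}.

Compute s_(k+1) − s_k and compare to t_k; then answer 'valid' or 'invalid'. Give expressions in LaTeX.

s_(k+1) = (3*k**4 + 18*k**3 + 41*k**2 + 40*k + 12)/(3*3**k*(k + 5))
s_(k+1) − s_k = (-6*k**5 - 33*k**4 + 8*k**3 + 129*k**2 + 178*k + 78)/(3*3**k*(k**2 + 9*k + 20))
(s_(k+1) − s_k) − t_k = 2*(3*k**4 + 15*k**3 - 7*k**2 - 25*k - 27)/(3**k*(k**2 + 9*k + 20))

Invalid: residual \frac{2 \cdot 3^{- k} \left(3 k^{4} + 15 k^{3} - 7 k^{2} - 25 k - 27\right)}{k^{2} + 9 k + 20} ≠ 0.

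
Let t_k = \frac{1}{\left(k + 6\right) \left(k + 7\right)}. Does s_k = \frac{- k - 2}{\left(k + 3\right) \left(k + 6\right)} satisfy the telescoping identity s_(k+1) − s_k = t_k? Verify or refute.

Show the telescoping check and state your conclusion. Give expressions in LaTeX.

s_(k+1) = (-k - 3)/((k + 4)*(k + 7))
s_(k+1) − s_k = (k**2 + 5*k + 2)/(k**4 + 20*k**3 + 145*k**2 + 450*k + 504)
(s_(k+1) − s_k) − t_k = 2*(-k - 5)/(k**4 + 20*k**3 + 145*k**2 + 450*k + 504)

Invalid: residual \frac{2 \left(- k - 5\right)}{k^{4} + 20 k^{3} + 145 k^{2} + 450 k + 504} ≠ 0.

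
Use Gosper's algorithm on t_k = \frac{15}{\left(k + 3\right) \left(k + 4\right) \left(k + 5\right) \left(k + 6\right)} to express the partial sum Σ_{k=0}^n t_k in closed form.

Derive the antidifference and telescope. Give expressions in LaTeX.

S(n) = \frac{n^{3} + 15 n^{2} + 74 n + 60}{12 \left(n^{3} + 15 n^{2} + 74 n + 120\right)}

Compute t_(k+1)/t_k: get (k + 3)/(k + 7).
So A=k + 3 and B=k + 7, with C=1.
Need (k + 3)·f(k+1) − (k + 6)·f(k) = 1.
Bound: deg f ≤ 3.
A polynomial solution: f(k) = k*(k**2 + 12*k + 47)/180.
R(k) = B(k−1)·f(k)/C(k) = k*(k + 6)*(k**2 + 12*k + 47)/180; s_k = R·t_k = k*(k**2 + 12*k + 47)/(12*(k + 3)*(k + 4)*(k + 5)).
Δs = 15/(k**4 + 18*k**3 + 119*k**2 + 342*k + 360), as required.
Evaluate: s_(n+1) = (n**3 + 15*n**2 + 74*n + 60)/(12*(n**3 + 15*n**2 + 74*n + 120)); subtract s_(0) = 0 ⇒ S(n) = (n**3 + 15*n**2 + 74*n + 60)/(12*(n**3 + 15*n**2 + 74*n + 120)).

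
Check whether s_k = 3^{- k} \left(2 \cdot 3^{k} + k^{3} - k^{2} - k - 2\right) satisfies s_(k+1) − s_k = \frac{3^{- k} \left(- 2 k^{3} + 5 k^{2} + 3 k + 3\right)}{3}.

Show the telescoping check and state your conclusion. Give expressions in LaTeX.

s_(k+1) = (6*3**k + k**3 + 2*k**2 - 3)/(3*3**k)
s_(k+1) − s_k = (-2*k**3 + 5*k**2 + 3*k + 3)/(3*3**k)
(s_(k+1) − s_k) − t_k = 0

Valid: the claim telescopes to t_k.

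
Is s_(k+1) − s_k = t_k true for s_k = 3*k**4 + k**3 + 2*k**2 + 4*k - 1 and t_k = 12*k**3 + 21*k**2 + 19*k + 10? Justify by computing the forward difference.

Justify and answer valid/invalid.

Valid — Δs_k = t_k.

s_(k+1) = 3*k**4 + 13*k**3 + 23*k**2 + 23*k + 9
s_(k+1) − s_k = 12*k**3 + 21*k**2 + 19*k + 10
(s_(k+1) − s_k) − t_k = 0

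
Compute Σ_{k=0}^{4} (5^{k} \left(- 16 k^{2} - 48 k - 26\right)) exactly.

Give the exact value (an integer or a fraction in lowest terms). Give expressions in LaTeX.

Σ = -340626

r(k) = 5*(8*k**2 + 40*k + 45)/(8*k**2 + 24*k + 13) after simplifying.
Take A(k)=5, B(k)=1, C(k)=k**2 + 3*k + 13/8.
Set up (5)·f(k+1) − (1)·f(k) − (k**2 + 3*k + 13/8) = 0.
From deg A=0, deg B=0, deg C=2: d=2.
A polynomial solution: f(k) = (4*k**2 + 2*k - 1)/16.
So s_k = (B(k−1)f/C)·t_k = ((4*k**2 + 2*k - 1)/(2*(8*k**2 + 24*k + 13)))·t_k = 5**k*(-4*k**2 - 2*k + 1).
s_(k+1) − s_k = 5**k*(-16*k**2 - 48*k - 26) = t_k.
Σ_(k=0)^(4) t_k = s_(5) − s_(0) = -340625 − (1) = -340626.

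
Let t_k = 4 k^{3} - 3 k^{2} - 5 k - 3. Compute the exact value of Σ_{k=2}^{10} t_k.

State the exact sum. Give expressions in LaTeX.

Compute t_(k+1)/t_k: get (4*k**3 + 9*k**2 + k - 7)/(4*k**3 - 3*k**2 - 5*k - 3).
Factor: A=1; B=1; C=k**3 - 3*k**2/4 - 5*k/4 - 3/4.
Solve (1)·f(k+1) − (1)·f(k) = k**3 - 3*k**2/4 - 5*k/4 - 3/4.
From deg A=0, deg B=0, deg C=3: d=4.
Match coefficients ⇒ f(k) = k*(k**3 - 3*k**2 - 1)/4.
R(k) = B(k−1)·f(k)/C(k) = k*(k**3 - 3*k**2 - 1)/(4*k**3 - 3*k**2 - 5*k - 3); s_k = R·t_k = k**4 - 3*k**3 - k.
s_(k+1) − s_k = 4*k**3 - 3*k**2 - 5*k - 3 = t_k.
Evaluate s at k=11 and k=2: 10637 and -10; difference 10647.

Σ = 10647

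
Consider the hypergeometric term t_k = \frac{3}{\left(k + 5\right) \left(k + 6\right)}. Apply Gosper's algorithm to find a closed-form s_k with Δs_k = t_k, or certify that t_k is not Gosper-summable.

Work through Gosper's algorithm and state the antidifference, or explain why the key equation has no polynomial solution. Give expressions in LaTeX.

s_k = \frac{3 k}{5 \left(k + 5\right)}

r(k) = (k + 5)/(k + 7) after simplifying.
Gosper form: A/B · C(k+1)/C(k) with A=k + 5, B=k + 7, C=1.
f must satisfy (k + 5)·f(k+1) − (k + 6)·f(k) = 1.
d = 1 from the (1,1,0) case.
A polynomial solution: f(k) = k/5.
Then R = B(k−1)f/C = k*(k + 6)/5, so s_k = R(k)·t_k = 3*k/(5*(k + 5)).
Check: Δs_k = 3/(k**2 + 11*k + 30). ✓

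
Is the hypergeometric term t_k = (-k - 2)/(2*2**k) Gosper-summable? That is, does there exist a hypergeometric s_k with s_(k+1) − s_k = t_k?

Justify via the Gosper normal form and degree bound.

t_(k+1)/t_k = (k + 3)/(2*(k + 2)).
Gosper form: A/B · C(k+1)/C(k) with A=1/2, B=1, C=k + 2.
Need (1/2)·f(k+1) − (1)·f(k) = k + 2.
deg f ≤ 1 (via 0,0,1).
Match coefficients ⇒ f(k) = -2*(k + 3).
R(k) = B(k−1)·f(k)/C(k) = -2*(k + 3)/(k + 2); s_k = R·t_k = (k + 3)/2**k.
Check: Δs_k = (-k - 2)/(2*2**k). ✓

Yes. s_k = (k + 3)/2**k.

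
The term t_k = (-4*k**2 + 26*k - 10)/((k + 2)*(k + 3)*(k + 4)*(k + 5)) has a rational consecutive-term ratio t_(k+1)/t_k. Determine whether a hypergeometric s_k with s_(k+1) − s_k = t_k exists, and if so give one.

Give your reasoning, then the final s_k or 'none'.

s_k = -k*(k**2 - 15*k + 44)/(6*(k + 2)*(k + 3)*(k + 4))

Compute t_(k+1)/t_k: get (2*k**3 - 5*k**2 - 24*k - 12)/(2*k**3 - k**2 - 73*k + 30).
Gosper form: A/B · C(k+1)/C(k) with A=k + 2, B=k + 6, C=k**2 - 13*k/2 + 5/2.
Need (k + 2)·f(k+1) − (k + 5)·f(k) = k**2 - 13*k/2 + 5/2.
deg f ≤ 3 (via 1,1,2).
Match coefficients ⇒ f(k) = k*(k - 11)*(k - 4)/24.
So s_k = (B(k−1)f/C)·t_k = (k*(k - 11)*(k - 4)*(k + 5)/(12*(2*k**2 - 13*k + 5)))·t_k = -k*(k**2 - 15*k + 44)/(6*(k + 2)*(k + 3)*(k + 4)).
Δs = 2*(-2*k**2 + 13*k - 5)/(k**4 + 14*k**3 + 71*k**2 + 154*k + 120), as required.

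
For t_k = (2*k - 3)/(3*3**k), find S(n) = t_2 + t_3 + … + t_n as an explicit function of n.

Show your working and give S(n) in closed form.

S(n) = 1/9 - n/(3*3**n)

The ratio is (2*k - 1)/(3*(2*k - 3)).
Normal form (A,B,C) = (1/3, 1, k - 3/2).
Need (1/3)·f(k+1) − (1)·f(k) = k - 3/2.
deg f ≤ 1 (via 0,0,1).
Coefficient equations give f(k) = -3*(k - 1)/2.
So s_k = (B(k−1)f/C)·t_k = (-3*(k - 1)/(2*k - 3))·t_k = (1 - k)/3**k.
Verify: (2*k - 3)/(3*3**k) matches t_k.
Telescope: S(n) = s_(n+1) − s_(2) = -3**(-n - 1)*n − (-1/9) = 1/9 - n/(3*3**n).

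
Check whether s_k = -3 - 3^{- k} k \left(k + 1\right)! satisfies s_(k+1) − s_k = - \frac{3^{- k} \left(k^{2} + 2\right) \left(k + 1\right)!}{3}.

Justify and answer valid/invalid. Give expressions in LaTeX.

Valid: the claim telescopes to t_k.

s_(k+1) = -3**(-k - 1)*(k + 1)*factorial(k + 2) - 3
s_(k+1) − s_k = -(k**2 + 2)*factorial(k + 1)/(3*3**k)
(s_(k+1) − s_k) − t_k = 0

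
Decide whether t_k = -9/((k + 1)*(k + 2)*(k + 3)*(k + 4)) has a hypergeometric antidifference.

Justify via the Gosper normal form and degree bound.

Ratio r(k) = (k + 1)/(k + 5).
Normal form (A,B,C) = (k + 1, k + 5, 1).
Need (k + 1)·f(k+1) − (k + 4)·f(k) = 1.
Bound: deg f ≤ 3.
Solving with deg f ≤ 3: f(k) = k*(k**2 + 6*k + 11)/18.
Then R = B(k−1)f/C = k*(k + 4)*(k**2 + 6*k + 11)/18, so s_k = R(k)·t_k = k*(-k**2 - 6*k - 11)/(2*(k + 1)*(k + 2)*(k + 3)).
Δs = -9/(k**4 + 10*k**3 + 35*k**2 + 50*k + 24), as required.

Yes. s_k = k*(-k**2 - 6*k - 11)/(2*(k + 1)*(k + 2)*(k + 3)).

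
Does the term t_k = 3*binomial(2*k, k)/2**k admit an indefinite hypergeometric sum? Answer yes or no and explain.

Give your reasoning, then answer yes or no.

Compute t_(k+1)/t_k: get (2*k + 1)/(k + 1).
So A=2*k + 1 and B=k + 1, with C=1.
f must satisfy (2*k + 1)·f(k+1) − (k)·f(k) = 1.
Bound: deg f ≤ -1.
deg f ≤ -1 is impossible — no certificate.

No — key equation has no polynomial f.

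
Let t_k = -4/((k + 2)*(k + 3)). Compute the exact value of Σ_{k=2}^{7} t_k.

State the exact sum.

Σ = -3/5

t_(k+1)/t_k = (k + 2)/(k + 4).
A = k + 2, B = k + 4, C = 1.
Key eq: (k + 2)·f(k+1) = (k + 3)·f(k) + (1).
deg f ≤ 1 (via 1,1,0).
Solving with deg f ≤ 1: f(k) = k/2.
R(k) = B(k−1)·f(k)/C(k) = k*(k + 3)/2; s_k = R·t_k = -2*k/(k + 2).
Verify: -4/(k**2 + 5*k + 6) matches t_k.
Sum = s_(8) − s_(2); s_(8) = -8/5, s_(2) = -1 ⇒ -3/5.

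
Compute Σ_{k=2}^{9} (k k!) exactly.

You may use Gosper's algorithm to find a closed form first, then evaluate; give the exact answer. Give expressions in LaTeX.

Σ = 3628798

Ratio r(k) = (k + 1)**2/k.
Normal form (A,B,C) = (k + 1, 1, k).
f must satisfy (k + 1)·f(k+1) − (1)·f(k) = k.
d = 0 from the (1,0,1) case.
Solve for f: f(k) = 1 (degree 0 ≤ 0).
So s_k = (B(k−1)f/C)·t_k = (1/k)·t_k = factorial(k).
Verify: k*factorial(k) matches t_k.
Σ_(k=2)^(9) t_k = s_(10) − s_(2) = 3628800 − (2) = 3628798.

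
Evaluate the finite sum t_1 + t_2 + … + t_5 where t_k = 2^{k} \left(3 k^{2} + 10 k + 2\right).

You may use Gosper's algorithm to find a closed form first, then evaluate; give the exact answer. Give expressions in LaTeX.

Σ = 6142

The ratio is 2*(3*k**2 + 16*k + 15)/(3*k**2 + 10*k + 2).
So A=2 and B=1, with C=k**2 + 10*k/3 + 2/3.
Need (2)·f(k+1) − (1)·f(k) = k**2 + 10*k/3 + 2/3.
From deg A=0, deg B=0, deg C=2: d=2.
Solve for f: f(k) = k*(3*k - 2)/3 (degree 2 ≤ 2).
Certificate R = B(k−1)f/C = k*(3*k - 2)/(3*k**2 + 10*k + 2) gives s_k = 2**k*k*(3*k - 2).
Verify: 2**k*(3*k**2 + 10*k + 2) matches t_k.
Telescoping: Σ = s_(6) − s_(1) = 6144 − (2) = 6142.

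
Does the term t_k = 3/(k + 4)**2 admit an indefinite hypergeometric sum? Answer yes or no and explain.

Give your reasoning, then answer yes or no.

Step 1: r(k) = (k + 4)**2/(k + 5)**2.
Take A(k)=k**2 + 8*k + 16, B(k)=k**2 + 10*k + 25, C(k)=1.
Key eq: (k**2 + 8*k + 16)·f(k+1) = (k**2 + 8*k + 16)·f(k) + (1).
deg f ≤ 0 (via 2,2,0).
Generic f = c0 gives residual -1; -1 = 0 cannot hold, so t_k is not Gosper-summable.

No — key equation has no polynomial f.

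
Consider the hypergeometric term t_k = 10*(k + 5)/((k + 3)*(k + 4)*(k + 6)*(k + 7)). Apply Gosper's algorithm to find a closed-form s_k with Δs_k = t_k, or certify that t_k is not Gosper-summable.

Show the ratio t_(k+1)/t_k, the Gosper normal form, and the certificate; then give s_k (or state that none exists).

s_k = 5*k*(k + 9)/(18*(k**2 + 9*k + 18))

The ratio is (k + 3)*(k + 6)**2/((k + 5)**2*(k + 8)).
A = k + 3, B = k + 8, C = k**2 + 10*k + 25.
Set up (k + 3)·f(k+1) − (k + 7)·f(k) − (k**2 + 10*k + 25) = 0.
From deg A=1, deg B=1, deg C=2: d=4.
Solve for f: f(k) = k*(k + 4)*(k + 5)*(k + 9)/36 (degree 4 ≤ 4).
R(k) = B(k−1)·f(k)/C(k) = k*(k + 4)*(k + 7)*(k + 9)/(36*(k + 5)); s_k = R·t_k = 5*k*(k + 9)/(18*(k**2 + 9*k + 18)).
Verify: 10*(k + 5)/(k**4 + 20*k**3 + 145*k**2 + 450*k + 504) matches t_k.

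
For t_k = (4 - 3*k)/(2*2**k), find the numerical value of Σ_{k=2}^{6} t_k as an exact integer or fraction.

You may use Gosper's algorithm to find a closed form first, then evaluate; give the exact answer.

Compute t_(k+1)/t_k: get (3*k - 1)/(2*(3*k - 4)).
A = 1/2, B = 1, C = k - 4/3.
f must satisfy (1/2)·f(k+1) − (1)·f(k) = k - 4/3.
Degrees (0,0,1) ⇒ d ≤ 1.
Solve for f: f(k) = -2*(3*k - 1)/3 (degree 1 ≤ 1).
R(k) = B(k−1)·f(k)/C(k) = -2*(3*k - 1)/(3*k - 4); s_k = R·t_k = (3*k - 1)/2**k.
Verify: (4 - 3*k)/(2*2**k) matches t_k.
Σ_(k=2)^(6) t_k = s_(7) − s_(2) = 5/32 − (5/4) = -35/32.

Σ = -35/32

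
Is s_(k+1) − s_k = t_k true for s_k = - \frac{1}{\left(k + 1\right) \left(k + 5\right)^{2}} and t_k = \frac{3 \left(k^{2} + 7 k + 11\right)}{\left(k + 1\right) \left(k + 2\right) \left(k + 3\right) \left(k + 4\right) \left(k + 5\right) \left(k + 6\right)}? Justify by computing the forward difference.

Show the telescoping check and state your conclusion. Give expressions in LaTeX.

Invalid: residual \frac{2 \left(- 4 k^{3} - 48 k^{2} - 182 k - 213\right)}{k^{8} + 32 k^{7} + 436 k^{6} + 3290 k^{5} + 14959 k^{4} + 41678 k^{3} + 68844 k^{2} + 60840 k + 21600} ≠ 0.

s_(k+1) = -1/((k + 2)*(k + 6)**2)
s_(k+1) − s_k = -1/((k + 2)*(k + 6)**2) + 1/((k + 1)*(k + 5)**2)
(s_(k+1) − s_k) − t_k = 2*(-4*k**3 - 48*k**2 - 182*k - 213)/(k**8 + 32*k**7 + 436*k**6 + 3290*k**5 + 14959*k**4 + 41678*k**3 + 68844*k**2 + 60840*k + 21600)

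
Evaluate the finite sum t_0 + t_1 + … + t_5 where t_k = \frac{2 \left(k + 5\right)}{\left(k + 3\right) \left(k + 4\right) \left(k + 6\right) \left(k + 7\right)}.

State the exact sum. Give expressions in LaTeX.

Σ = 5/108

Step 1: r(k) = (k + 3)*(k + 6)**2/((k + 5)**2*(k + 8)).
Gosper form: A/B · C(k+1)/C(k) with A=k + 3, B=k + 8, C=k**2 + 10*k + 25.
f must satisfy (k + 3)·f(k+1) − (k + 7)·f(k) = k**2 + 10*k + 25.
Degrees (1,1,2) ⇒ d ≤ 4.
Match coefficients ⇒ f(k) = k*(k + 4)*(k + 5)*(k + 9)/36.
Get s_k = R·t_k = k*(k + 9)/(18*(k**2 + 9*k + 18)) with R(k) = B(k−1)f(k)/C(k) = k*(k + 4)*(k + 7)*(k + 9)/(36*(k + 5)).
Δs = 2*(k + 5)/(k**4 + 20*k**3 + 145*k**2 + 450*k + 504), as required.
Evaluate s at k=6 and k=0: 5/108 and 0; difference 5/108.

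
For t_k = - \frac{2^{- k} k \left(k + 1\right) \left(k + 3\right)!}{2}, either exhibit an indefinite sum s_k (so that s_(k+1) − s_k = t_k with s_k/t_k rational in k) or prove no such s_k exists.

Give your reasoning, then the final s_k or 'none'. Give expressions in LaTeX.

r(k) = k/2 + 3 + 4/k after simplifying.
Take A(k)=k/2 + 2, B(k)=1, C(k)=k**2 + k.
Key eq: (k/2 + 2)·f(k+1) = (1)·f(k) + (k**2 + k).
From deg A=1, deg B=0, deg C=2: d=1.
Coefficient equations give f(k) = 2*(k - 2).
Then R = B(k−1)f/C = 2*(k - 2)/(k*(k + 1)), so s_k = R(k)·t_k = -(k - 2)*factorial(k + 3)/2**k.
Verify: -k*(k + 1)*factorial(k + 3)/(2*2**k) matches t_k.

s_k = - 2^{- k} \left(k - 2\right) \left(k + 3\right)!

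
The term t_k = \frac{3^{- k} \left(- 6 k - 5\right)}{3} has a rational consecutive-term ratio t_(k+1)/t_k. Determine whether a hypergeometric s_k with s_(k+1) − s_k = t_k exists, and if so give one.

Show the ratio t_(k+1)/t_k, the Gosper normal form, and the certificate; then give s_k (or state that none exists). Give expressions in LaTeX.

s_k = 3^{- k} \left(3 k + 4\right)

t_(k+1)/t_k = (6*k + 11)/(3*(6*k + 5)).
So A=1/3 and B=1, with C=k + 5/6.
Key eq: (1/3)·f(k+1) = (1)·f(k) + (k + 5/6).
Bound: deg f ≤ 1.
Solve for f: f(k) = -(3*k + 4)/2 (degree 1 ≤ 1).
Then R = B(k−1)f/C = -3*(3*k + 4)/(6*k + 5), so s_k = R(k)·t_k = (3*k + 4)/3**k.
Verify: (-6*k - 5)/(3*3**k) matches t_k.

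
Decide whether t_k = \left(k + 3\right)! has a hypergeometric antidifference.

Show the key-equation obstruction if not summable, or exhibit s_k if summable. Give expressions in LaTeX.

The ratio is k + 4.
A = k + 4, B = 1, C = 1.
Key eq: (k + 4)·f(k+1) = (1)·f(k) + (1).
d = -1 from the (1,0,0) case.
Negative degree bound (-1): no f exists, t_k not Gosper-summable.

No. Not Gosper-summable.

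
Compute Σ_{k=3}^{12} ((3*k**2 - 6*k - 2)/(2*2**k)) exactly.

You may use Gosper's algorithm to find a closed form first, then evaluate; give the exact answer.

Σ = 7041/2048

r(k) = (3*k**2 - 5)/(2*(3*k**2 - 6*k - 2)) after simplifying.
Normal form (A,B,C) = (1/2, 1, k**2 - 2*k - 2/3).
Need (1/2)·f(k+1) − (1)·f(k) = k**2 - 2*k - 2/3.
Bound: deg f ≤ 2.
Coefficient equations give f(k) = -2*(3*k**2 + 1)/3.
Then R = B(k−1)f/C = -2*(3*k**2 + 1)/(3*k**2 - 6*k - 2), so s_k = R(k)·t_k = (-3*k**2 - 1)/2**k.
Check: Δs_k = (3*k**2 - 6*k - 2)/(2*2**k). ✓
Evaluate s at k=13 and k=3: -127/2048 and -7/2; difference 7041/2048.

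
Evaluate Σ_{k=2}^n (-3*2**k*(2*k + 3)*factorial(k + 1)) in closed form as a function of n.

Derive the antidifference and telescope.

S(n) = -6*2**n*factorial(n + 2) + 72

Ratio r(k) = 2*(k + 2)*(2*k + 5)/(2*k + 3).
A = 2*k + 4, B = 1, C = k + 3/2.
f must satisfy (2*k + 4)·f(k+1) − (1)·f(k) = k + 3/2.
d = 0 from the (1,0,1) case.
Solve for f: f(k) = 1/2 (degree 0 ≤ 0).
Certificate R = B(k−1)f/C = 1/(2*k + 3) gives s_k = -3*2**k*factorial(k + 1).
Δs = -3*2**k*(2*k + 3)*factorial(k + 1), as required.
s_(n+1) = -6*2**n*factorial(n + 2) and s_(2) = -72, so S(n) = -6*2**n*factorial(n + 2) + 72.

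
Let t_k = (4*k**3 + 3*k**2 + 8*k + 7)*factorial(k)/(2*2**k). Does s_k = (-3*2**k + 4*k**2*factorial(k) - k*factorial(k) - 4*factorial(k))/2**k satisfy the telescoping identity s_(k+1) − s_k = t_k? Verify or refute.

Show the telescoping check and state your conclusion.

valid (s_(k+1) − s_k reduces to t_k)

s_(k+1) = (-6*2**k + 4*k**3*factorial(k) + 11*k**2*factorial(k) + 6*k*factorial(k) - factorial(k))/(2*2**k)
s_(k+1) − s_k = (4*k**3 + 3*k**2 + 8*k + 7)*factorial(k)/(2*2**k)
(s_(k+1) − s_k) − t_k = 0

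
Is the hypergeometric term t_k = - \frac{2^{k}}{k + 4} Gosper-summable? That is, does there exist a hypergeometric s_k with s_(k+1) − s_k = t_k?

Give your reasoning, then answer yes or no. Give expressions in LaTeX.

No — negative degree bound, so no certificate f.

Compute t_(k+1)/t_k: get 2*(k + 4)/(k + 5).
Normal form (A,B,C) = (2*k + 8, k + 5, 1).
Set up (2*k + 8)·f(k+1) − (k + 4)·f(k) − (1) = 0.
d = -1 from the (1,1,0) case.
d = -1 < 0 ⇒ no nonzero polynomial f; not summable.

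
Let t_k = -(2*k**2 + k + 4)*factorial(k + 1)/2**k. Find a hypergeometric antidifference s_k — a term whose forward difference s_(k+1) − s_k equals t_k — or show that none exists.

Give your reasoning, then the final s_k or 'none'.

r(k) = (k + 2)*(k + 2*(k + 1)**2 + 5)/(2*(2*k**2 + k + 4)) after simplifying.
Take A(k)=k/2 + 1, B(k)=1, C(k)=k**2 + k/2 + 2.
Need (k/2 + 1)·f(k+1) − (1)·f(k) = k**2 + k/2 + 2.
Bound: deg f ≤ 1.
A polynomial solution: f(k) = 2*k - 1.
Certificate R = B(k−1)f/C = 2*(2*k - 1)/(2*k**2 + k + 4) gives s_k = -2**(1 - k)*(2*k - 1)*factorial(k + 1).
Check: Δs_k = -(2*k**2 + k + 4)*factorial(k + 1)/2**k. ✓

s_k = -2**(1 - k)*(2*k - 1)*factorial(k + 1)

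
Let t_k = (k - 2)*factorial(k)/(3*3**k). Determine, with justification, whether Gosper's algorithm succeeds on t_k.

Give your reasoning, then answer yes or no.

Yes. s_k = factorial(k)/3**k.

Ratio r(k) = (k**2 - 1)/(3*(k - 2)).
Factor: A=k/3 + 1/3; B=1; C=k - 2.
f must satisfy (k/3 + 1/3)·f(k+1) − (1)·f(k) = k - 2.
d = 0 from the (1,0,1) case.
A polynomial solution: f(k) = 3.
Certificate R = B(k−1)f/C = 3/(k - 2) gives s_k = factorial(k)/3**k.
Δs = (k - 2)*factorial(k)/(3*3**k), as required.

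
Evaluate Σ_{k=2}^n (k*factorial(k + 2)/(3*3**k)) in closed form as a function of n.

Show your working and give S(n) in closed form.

The ratio is (k + 1)*(k + 3)/(3*k).
Normal form (A,B,C) = (k/3 + 1, 1, k).
Need (k/3 + 1)·f(k+1) − (1)·f(k) = k.
Bound: deg f ≤ 0.
Solving with deg f ≤ 0: f(k) = 3.
R(k) = B(k−1)·f(k)/C(k) = 3/k; s_k = R·t_k = factorial(k + 2)/3**k.
Δs = k*factorial(k + 2)/(3*3**k), as required.
Telescope: S(n) = s_(n+1) − s_(2) = 3**(-n - 1)*factorial(n + 3) − (8/3) = -8/3 + factorial(n + 3)/(3*3**n).

S(n) = -8/3 + factorial(n + 3)/(3*3**n)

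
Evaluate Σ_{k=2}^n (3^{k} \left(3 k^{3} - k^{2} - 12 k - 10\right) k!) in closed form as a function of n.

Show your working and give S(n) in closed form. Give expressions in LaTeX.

S(n) = 3 \cdot 3^{n} n^{3} n! - 15 \cdot 3^{n} n n! - 12 \cdot 3^{n} n! + 72

Ratio r(k) = 3*(3*k**4 + 11*k**3 + 3*k**2 - 25*k - 20)/(3*k**3 - k**2 - 12*k - 10).
Factor: A=3*k + 3; B=1; C=k**3 - k**2/3 - 4*k - 10/3.
Set up (3*k + 3)·f(k+1) − (1)·f(k) − (k**3 - k**2/3 - 4*k - 10/3) = 0.
deg f ≤ 2 (via 1,0,3).
A polynomial solution: f(k) = (k**2 - 3*k - 2)/3.
Get s_k = R·t_k = 3**k*(k**2 - 3*k - 2)*factorial(k) with R(k) = B(k−1)f(k)/C(k) = (k**2 - 3*k - 2)/(3*k**3 - k**2 - 12*k - 10).
Δs = 3**k*(3*k**3 - k**2 - 12*k - 10)*factorial(k), as required.
Σ_(k=2)^n t_k = s_(n+1) − s_(2) = (3**(n + 1)*(n**2 - n - 4)*factorial(n + 1)) − (-72), i.e. 3*3**n*n**3*factorial(n) - 15*3**n*n*factorial(n) - 12*3**n*factorial(n) + 72.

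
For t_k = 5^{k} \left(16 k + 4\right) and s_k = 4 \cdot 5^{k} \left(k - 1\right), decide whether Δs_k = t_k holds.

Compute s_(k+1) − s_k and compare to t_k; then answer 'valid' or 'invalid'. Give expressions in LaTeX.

s_(k+1) = 20*5**k*k
s_(k+1) − s_k = 5**k*(16*k + 4)
(s_(k+1) − s_k) − t_k = 0

valid (s_(k+1) − s_k reduces to t_k)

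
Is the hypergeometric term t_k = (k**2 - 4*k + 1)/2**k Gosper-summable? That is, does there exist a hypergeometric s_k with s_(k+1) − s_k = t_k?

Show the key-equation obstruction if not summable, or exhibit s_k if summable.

Compute t_(k+1)/t_k: get (k**2/2 - k - 1)/(k**2 - 4*k + 1).
Take A(k)=1/2, B(k)=1, C(k)=k**2 - 4*k + 1.
Solve (1/2)·f(k+1) − (1)·f(k) = k**2 - 4*k + 1.
d = 2 from the (0,0,2) case.
Solving with deg f ≤ 2: f(k) = -2*k*(k - 2).
Get s_k = R·t_k = 2**(1 - k)*k*(2 - k) with R(k) = B(k−1)f(k)/C(k) = -2*k*(k - 2)/(k**2 - 4*k + 1).
Check: Δs_k = (k**2 - 4*k + 1)/2**k. ✓

Yes. s_k = 2**(1 - k)*k*(2 - k).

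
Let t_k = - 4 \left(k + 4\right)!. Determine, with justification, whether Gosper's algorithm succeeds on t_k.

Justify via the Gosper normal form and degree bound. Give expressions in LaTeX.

The ratio is k + 5.
Take A(k)=k + 5, B(k)=1, C(k)=1.
Solve (k + 5)·f(k+1) − (1)·f(k) = 1.
deg f ≤ -1 (via 1,0,0).
d = -1 < 0 ⇒ no nonzero polynomial f; not summable.

No; the degree bound rules out any f.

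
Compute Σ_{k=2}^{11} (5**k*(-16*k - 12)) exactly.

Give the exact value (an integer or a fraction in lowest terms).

Σ = -11230468600

r(k) = 5*(4*k + 7)/(4*k + 3) after simplifying.
Factor: A=5; B=1; C=k + 3/4.
Set up (5)·f(k+1) − (1)·f(k) − (k + 3/4) = 0.
Bound: deg f ≤ 1.
A polynomial solution: f(k) = (2*k - 1)/8.
Get s_k = R·t_k = 5**k*(2 - 4*k) with R(k) = B(k−1)f(k)/C(k) = (2*k - 1)/(2*(4*k + 3)).
Δs = 5**k*(-16*k - 12), as required.
Sum = s_(12) − s_(2); s_(12) = -11230468750, s_(2) = -150 ⇒ -11230468600.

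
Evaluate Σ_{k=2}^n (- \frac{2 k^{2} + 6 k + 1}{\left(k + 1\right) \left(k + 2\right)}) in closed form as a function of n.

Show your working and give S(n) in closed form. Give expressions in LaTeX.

S(n) = \frac{- 2 n^{2} - n + 3}{n + 2}

The ratio is (k + 1)*(6*k + 2*(k + 1)**2 + 7)/((k + 3)*(2*k**2 + 6*k + 1)).
Gosper form: A/B · C(k+1)/C(k) with A=k + 1, B=k + 3, C=k**2 + 3*k + 1/2.
Solve (k + 1)·f(k+1) − (k + 2)·f(k) = k**2 + 3*k + 1/2.
From deg A=1, deg B=1, deg C=2: d=2.
A polynomial solution: f(k) = k*(2*k - 1)/2.
Certificate R = B(k−1)f/C = k*(k + 2)*(2*k - 1)/(2*k**2 + 6*k + 1) gives s_k = k*(1 - 2*k)/(k + 1).
s_(k+1) − s_k = (-2*k**2 - 6*k - 1)/(k**2 + 3*k + 2) = t_k.
s_(n+1) = (-2*n**2 - 3*n - 1)/(n + 2) and s_(2) = -2, so S(n) = (-2*n**2 - n + 3)/(n + 2).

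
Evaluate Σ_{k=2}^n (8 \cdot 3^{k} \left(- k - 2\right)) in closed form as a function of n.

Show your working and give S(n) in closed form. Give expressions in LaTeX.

Ratio r(k) = 3*(k + 3)/(k + 2).
Take A(k)=3, B(k)=1, C(k)=k + 2.
Need (3)·f(k+1) − (1)·f(k) = k + 2.
From deg A=0, deg B=0, deg C=1: d=1.
Solve for f: f(k) = (2*k + 1)/4 (degree 1 ≤ 1).
Certificate R = B(k−1)f/C = (2*k + 1)/(4*(k + 2)) gives s_k = 3**k*(-4*k - 2).
Δs = 8*3**k*(-k - 2), as required.
Telescope: S(n) = s_(n+1) − s_(2) = 3**(n + 1)*(-4*n - 6) − (-90) = -12*3**n*n - 18*3**n + 90.

S(n) = - 12 \cdot 3^{n} n - 18 \cdot 3^{n} + 90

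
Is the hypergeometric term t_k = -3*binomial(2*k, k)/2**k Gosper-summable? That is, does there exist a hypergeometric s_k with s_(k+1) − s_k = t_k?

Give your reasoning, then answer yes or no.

No — key equation has no polynomial f.

t_(k+1)/t_k = (2*k + 1)/(k + 1).
A = 2*k + 1, B = k + 1, C = 1.
f must satisfy (2*k + 1)·f(k+1) − (k)·f(k) = 1.
d = -1 from the (1,1,0) case.
deg f ≤ -1 is impossible — no certificate.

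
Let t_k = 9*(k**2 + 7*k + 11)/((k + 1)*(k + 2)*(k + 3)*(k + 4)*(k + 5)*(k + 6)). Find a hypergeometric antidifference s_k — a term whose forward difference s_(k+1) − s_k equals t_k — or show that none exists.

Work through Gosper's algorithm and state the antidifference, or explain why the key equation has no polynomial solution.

s_k = k*(k**2 + 9*k + 23)/(5*(k**3 + 9*k**2 + 23*k + 15))

t_(k+1)/t_k = (k + 1)*(7*k + (k + 1)**2 + 18)/((k + 7)*(k**2 + 7*k + 11)).
Gosper form: A/B · C(k+1)/C(k) with A=k + 1, B=k + 7, C=k**2 + 7*k + 11.
Key eq: (k + 1)·f(k+1) = (k + 6)·f(k) + (k**2 + 7*k + 11).
deg f ≤ 5 (via 1,1,2).
Solve for f: f(k) = k*(k + 2)*(k + 4)*(k**2 + 9*k + 23)/45 (degree 5 ≤ 5).
R(k) = B(k−1)·f(k)/C(k) = k*(k + 2)*(k + 4)*(k + 6)*(k**2 + 9*k + 23)/(45*(k**2 + 7*k + 11)); s_k = R·t_k = k*(k**2 + 9*k + 23)/(5*(k**3 + 9*k**2 + 23*k + 15)).
s_(k+1) − s_k = 9*(k**2 + 7*k + 11)/(k**6 + 21*k**5 + 175*k**4 + 735*k**3 + 1624*k**2 + 1764*k + 720) = t_k.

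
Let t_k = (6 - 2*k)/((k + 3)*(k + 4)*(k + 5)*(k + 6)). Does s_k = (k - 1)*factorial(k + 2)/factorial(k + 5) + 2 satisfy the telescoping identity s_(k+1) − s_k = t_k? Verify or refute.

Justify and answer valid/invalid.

valid (s_(k+1) − s_k reduces to t_k)

s_(k+1) = k*factorial(k + 3)/factorial(k + 6) + 2
s_(k+1) − s_k = (6 - 2*k)/((k + 3)*(k + 4)*(k + 5)*(k + 6))
(s_(k+1) − s_k) − t_k = 0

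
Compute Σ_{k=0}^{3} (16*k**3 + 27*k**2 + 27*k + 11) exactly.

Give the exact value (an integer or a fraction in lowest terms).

Σ = 1160

Compute t_(k+1)/t_k: get (16*k**3 + 75*k**2 + 129*k + 81)/(16*k**3 + 27*k**2 + 27*k + 11).
Factor: A=1; B=1; C=k**3 + 27*k**2/16 + 27*k/16 + 11/16.
Set up (1)·f(k+1) − (1)·f(k) − (k**3 + 27*k**2/16 + 27*k/16 + 11/16) = 0.
deg f ≤ 4 (via 0,0,3).
Coefficient equations give f(k) = k*(4*k**3 + k**2 + 4*k + 2)/16.
Certificate R = B(k−1)f/C = k*(4*k**3 + k**2 + 4*k + 2)/((16*k + 11)*(k**2 + k + 1)) gives s_k = k*(4*k**3 + k**2 + 4*k + 2).
Check: Δs_k = 16*k**3 + 27*k**2 + 27*k + 11. ✓
Σ_(k=0)^(3) t_k = s_(4) − s_(0) = 1160 − (0) = 1160.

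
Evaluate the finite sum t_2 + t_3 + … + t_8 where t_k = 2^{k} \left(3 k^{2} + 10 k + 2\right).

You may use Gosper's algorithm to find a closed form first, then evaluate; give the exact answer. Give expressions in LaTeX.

Step 1: r(k) = 2*(3*k**2 + 16*k + 15)/(3*k**2 + 10*k + 2).
Take A(k)=2, B(k)=1, C(k)=k**2 + 10*k/3 + 2/3.
Key eq: (2)·f(k+1) = (1)·f(k) + (k**2 + 10*k/3 + 2/3).
Bound: deg f ≤ 2.
A polynomial solution: f(k) = k*(3*k - 2)/3.
Certificate R = B(k−1)f/C = k*(3*k - 2)/(3*k**2 + 10*k + 2) gives s_k = 2**k*k*(3*k - 2).
s_(k+1) − s_k = 2**k*(3*k**2 + 10*k + 2) = t_k.
Telescoping: Σ = s_(9) − s_(2) = 115200 − (32) = 115168.

Σ = 115168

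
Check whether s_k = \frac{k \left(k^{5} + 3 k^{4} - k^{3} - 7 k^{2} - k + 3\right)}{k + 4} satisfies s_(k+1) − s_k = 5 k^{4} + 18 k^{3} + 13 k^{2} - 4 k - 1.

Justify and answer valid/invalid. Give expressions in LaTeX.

Invalid: residual \frac{12 \left(- k^{5} - 9 k^{4} - 22 k^{3} - 13 k^{2} + 5 k + 1\right)}{k^{2} + 9 k + 20} ≠ 0.

s_(k+1) = (k**6 + 9*k**5 + 29*k**4 + 39*k**3 + 17*k**2 - 3*k - 2)/(k + 5)
s_(k+1) − s_k = (5*k**6 + 51*k**5 + 167*k**4 + 209*k**3 + 67*k**2 - 29*k - 8)/(k**2 + 9*k + 20)
(s_(k+1) − s_k) − t_k = 12*(-k**5 - 9*k**4 - 22*k**3 - 13*k**2 + 5*k + 1)/(k**2 + 9*k + 20)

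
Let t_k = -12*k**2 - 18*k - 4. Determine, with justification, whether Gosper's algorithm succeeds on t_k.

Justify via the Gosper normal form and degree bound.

Compute t_(k+1)/t_k: get (6*k**2 + 21*k + 17)/(6*k**2 + 9*k + 2).
So A=1 and B=1, with C=k**2 + 3*k/2 + 1/3.
Solve (1)·f(k+1) − (1)·f(k) = k**2 + 3*k/2 + 1/3.
d = 3 from the (0,0,2) case.
A polynomial solution: f(k) = k*(4*k**2 + 3*k - 3)/12.
Certificate R = B(k−1)f/C = k*(4*k**2 + 3*k - 3)/(2*(6*k**2 + 9*k + 2)) gives s_k = k*(-4*k**2 - 3*k + 3).
Δs = -12*k**2 - 18*k - 4, as required.

Yes. s_k = k*(-4*k**2 - 3*k + 3).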